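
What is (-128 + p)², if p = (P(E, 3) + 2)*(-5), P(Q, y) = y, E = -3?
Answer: 23409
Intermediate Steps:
p = -25 (p = (3 + 2)*(-5) = 5*(-5) = -25)
(-128 + p)² = (-128 - 25)² = (-153)² = 23409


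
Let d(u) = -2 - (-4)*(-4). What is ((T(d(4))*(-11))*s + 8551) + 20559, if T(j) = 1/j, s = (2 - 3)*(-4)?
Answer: 262012/9 ≈ 29112.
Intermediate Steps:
d(u) = -18 (d(u) = -2 - 1*16 = -2 - 16 = -18)
s = 4 (s = -1*(-4) = 4)
((T(d(4))*(-11))*s + 8551) + 20559 = ((-11/(-18))*4 + 8551) + 20559 = (-1/18*(-11)*4 + 8551) + 20559 = ((11/18)*4 + 8551) + 20559 = (22/9 + 8551) + 20559 = 76981/9 + 20559 = 262012/9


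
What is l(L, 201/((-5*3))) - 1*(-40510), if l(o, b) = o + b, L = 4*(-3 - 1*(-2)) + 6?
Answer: 202493/5 ≈ 40499.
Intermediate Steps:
L = 2 (L = 4*(-3 + 2) + 6 = 4*(-1) + 6 = -4 + 6 = 2)
l(o, b) = b + o
l(L, 201/((-5*3))) - 1*(-40510) = (201/((-5*3)) + 2) - 1*(-40510) = (201/(-15) + 2) + 40510 = (201*(-1/15) + 2) + 40510 = (-67/5 + 2) + 40510 = -57/5 + 40510 = 202493/5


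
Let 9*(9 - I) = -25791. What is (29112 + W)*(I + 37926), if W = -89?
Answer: 3552473246/3 ≈ 1.1842e+9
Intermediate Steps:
I = 8624/3 (I = 9 - ⅑*(-25791) = 9 + 8597/3 = 8624/3 ≈ 2874.7)
(29112 + W)*(I + 37926) = (29112 - 89)*(8624/3 + 37926) = 29023*(122402/3) = 3552473246/3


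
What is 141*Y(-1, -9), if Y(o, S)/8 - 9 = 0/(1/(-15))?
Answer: 10152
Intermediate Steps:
Y(o, S) = 72 (Y(o, S) = 72 + 8*(0/(1/(-15))) = 72 + 8*(0/(-1/15)) = 72 + 8*(0*(-15)) = 72 + 8*0 = 72 + 0 = 72)
141*Y(-1, -9) = 141*72 = 10152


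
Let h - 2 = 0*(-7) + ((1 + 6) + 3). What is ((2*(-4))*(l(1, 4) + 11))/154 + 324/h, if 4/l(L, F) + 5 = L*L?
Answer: 2039/77 ≈ 26.481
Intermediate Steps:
l(L, F) = 4/(-5 + L²) (l(L, F) = 4/(-5 + L*L) = 4/(-5 + L²))
h = 12 (h = 2 + (0*(-7) + ((1 + 6) + 3)) = 2 + (0 + (7 + 3)) = 2 + (0 + 10) = 2 + 10 = 12)
((2*(-4))*(l(1, 4) + 11))/154 + 324/h = ((2*(-4))*(4/(-5 + 1²) + 11))/154 + 324/12 = -8*(4/(-5 + 1) + 11)*(1/154) + 324*(1/12) = -8*(4/(-4) + 11)*(1/154) + 27 = -8*(4*(-¼) + 11)*(1/154) + 27 = -8*(-1 + 11)*(1/154) + 27 = -8*10*(1/154) + 27 = -80*1/154 + 27 = -40/77 + 27 = 2039/77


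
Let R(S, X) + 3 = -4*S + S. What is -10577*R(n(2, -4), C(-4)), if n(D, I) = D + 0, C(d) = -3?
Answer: 95193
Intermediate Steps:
n(D, I) = D
R(S, X) = -3 - 3*S (R(S, X) = -3 + (-4*S + S) = -3 - 3*S)
-10577*R(n(2, -4), C(-4)) = -10577*(-3 - 3*2) = -10577*(-3 - 6) = -10577*(-9) = 95193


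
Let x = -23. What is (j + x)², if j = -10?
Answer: 1089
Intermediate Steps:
(j + x)² = (-10 - 23)² = (-33)² = 1089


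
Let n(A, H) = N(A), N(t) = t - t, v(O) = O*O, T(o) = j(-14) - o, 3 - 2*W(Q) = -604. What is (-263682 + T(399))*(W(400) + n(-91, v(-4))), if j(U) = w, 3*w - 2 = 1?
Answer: -80148280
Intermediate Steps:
w = 1 (w = ⅔ + (⅓)*1 = ⅔ + ⅓ = 1)
W(Q) = 607/2 (W(Q) = 3/2 - ½*(-604) = 3/2 + 302 = 607/2)
j(U) = 1
T(o) = 1 - o
v(O) = O²
N(t) = 0
n(A, H) = 0
(-263682 + T(399))*(W(400) + n(-91, v(-4))) = (-263682 + (1 - 1*399))*(607/2 + 0) = (-263682 + (1 - 399))*(607/2) = (-263682 - 398)*(607/2) = -264080*607/2 = -80148280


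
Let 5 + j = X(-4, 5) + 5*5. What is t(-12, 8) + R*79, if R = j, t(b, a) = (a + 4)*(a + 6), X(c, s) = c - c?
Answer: 1748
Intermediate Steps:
X(c, s) = 0
t(b, a) = (4 + a)*(6 + a)
j = 20 (j = -5 + (0 + 5*5) = -5 + (0 + 25) = -5 + 25 = 20)
R = 20
t(-12, 8) + R*79 = (24 + 8² + 10*8) + 20*79 = (24 + 64 + 80) + 1580 = 168 + 1580 = 1748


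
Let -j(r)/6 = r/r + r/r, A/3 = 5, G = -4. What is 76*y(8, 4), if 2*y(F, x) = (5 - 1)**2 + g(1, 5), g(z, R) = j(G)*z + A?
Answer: 722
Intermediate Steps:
A = 15 (A = 3*5 = 15)
j(r) = -12 (j(r) = -6*(r/r + r/r) = -6*(1 + 1) = -6*2 = -12)
g(z, R) = 15 - 12*z (g(z, R) = -12*z + 15 = 15 - 12*z)
y(F, x) = 19/2 (y(F, x) = ((5 - 1)**2 + (15 - 12*1))/2 = (4**2 + (15 - 12))/2 = (16 + 3)/2 = (1/2)*19 = 19/2)
76*y(8, 4) = 76*(19/2) = 722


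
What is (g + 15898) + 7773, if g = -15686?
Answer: 7985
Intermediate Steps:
(g + 15898) + 7773 = (-15686 + 15898) + 7773 = 212 + 7773 = 7985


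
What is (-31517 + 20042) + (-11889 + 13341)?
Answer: -10023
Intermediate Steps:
(-31517 + 20042) + (-11889 + 13341) = -11475 + 1452 = -10023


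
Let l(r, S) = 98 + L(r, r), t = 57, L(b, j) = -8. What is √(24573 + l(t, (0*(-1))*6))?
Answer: √24663 ≈ 157.04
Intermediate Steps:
l(r, S) = 90 (l(r, S) = 98 - 8 = 90)
√(24573 + l(t, (0*(-1))*6)) = √(24573 + 90) = √24663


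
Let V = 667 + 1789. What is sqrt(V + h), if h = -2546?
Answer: 3*I*sqrt(10) ≈ 9.4868*I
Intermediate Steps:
V = 2456
sqrt(V + h) = sqrt(2456 - 2546) = sqrt(-90) = 3*I*sqrt(10)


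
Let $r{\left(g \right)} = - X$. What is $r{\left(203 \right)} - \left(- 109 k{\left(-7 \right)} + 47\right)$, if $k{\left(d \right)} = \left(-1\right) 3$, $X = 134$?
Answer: $-508$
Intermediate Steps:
$k{\left(d \right)} = -3$
$r{\left(g \right)} = -134$ ($r{\left(g \right)} = \left(-1\right) 134 = -134$)
$r{\left(203 \right)} - \left(- 109 k{\left(-7 \right)} + 47\right) = -134 - \left(\left(-109\right) \left(-3\right) + 47\right) = -134 - \left(327 + 47\right) = -134 - 374 = -508$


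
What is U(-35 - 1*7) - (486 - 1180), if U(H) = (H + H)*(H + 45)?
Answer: 442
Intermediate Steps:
U(H) = 2*H*(45 + H) (U(H) = (2*H)*(45 + H) = 2*H*(45 + H))
U(-35 - 1*7) - (486 - 1180) = 2*(-35 - 1*7)*(45 + (-35 - 1*7)) - (486 - 1180) = 2*(-35 - 7)*(45 + (-35 - 7)) - 1*(-694) = 2*(-42)*(45 - 42) + 694 = 2*(-42)*3 + 694 = -252 + 694 = 442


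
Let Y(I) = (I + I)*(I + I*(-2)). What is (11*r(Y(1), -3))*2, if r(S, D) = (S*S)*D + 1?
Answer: -242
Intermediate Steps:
Y(I) = -2*I² (Y(I) = (2*I)*(I - 2*I) = (2*I)*(-I) = -2*I²)
r(S, D) = 1 + D*S² (r(S, D) = S²*D + 1 = D*S² + 1 = 1 + D*S²)
(11*r(Y(1), -3))*2 = (11*(1 - 3*(-2*1²)²))*2 = (11*(1 - 3*(-2*1)²))*2 = (11*(1 - 3*(-2)²))*2 = (11*(1 - 3*4))*2 = (11*(1 - 12))*2 = (11*(-11))*2 = -121*2 = -242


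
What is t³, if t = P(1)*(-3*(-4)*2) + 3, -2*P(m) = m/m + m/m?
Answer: -9261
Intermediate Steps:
P(m) = -1 (P(m) = -(m/m + m/m)/2 = -(1 + 1)/2 = -½*2 = -1)
t = -21 (t = -(-3*(-4))*2 + 3 = -12*2 + 3 = -1*24 + 3 = -24 + 3 = -21)
t³ = (-21)³ = -9261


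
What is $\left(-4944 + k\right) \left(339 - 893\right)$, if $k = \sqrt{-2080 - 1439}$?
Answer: $2738976 - 1662 i \sqrt{391} \approx 2.739 \cdot 10^{6} - 32864.0 i$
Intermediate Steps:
$k = 3 i \sqrt{391}$ ($k = \sqrt{-3519} = 3 i \sqrt{391} \approx 59.321 i$)
$\left(-4944 + k\right) \left(339 - 893\right) = \left(-4944 + 3 i \sqrt{391}\right) \left(339 - 893\right) = \left(-4944 + 3 i \sqrt{391}\right) \left(-554\right) = 2738976 - 1662 i \sqrt{391}$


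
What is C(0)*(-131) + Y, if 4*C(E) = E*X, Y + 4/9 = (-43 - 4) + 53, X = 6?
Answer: 50/9 ≈ 5.5556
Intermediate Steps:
Y = 50/9 (Y = -4/9 + ((-43 - 4) + 53) = -4/9 + (-47 + 53) = -4/9 + 6 = 50/9 ≈ 5.5556)
C(E) = 3*E/2 (C(E) = (E*6)/4 = (6*E)/4 = 3*E/2)
C(0)*(-131) + Y = ((3/2)*0)*(-131) + 50/9 = 0*(-131) + 50/9 = 0 + 50/9 = 50/9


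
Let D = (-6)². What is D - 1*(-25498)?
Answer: 25534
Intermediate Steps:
D = 36
D - 1*(-25498) = 36 - 1*(-25498) = 36 + 25498 = 25534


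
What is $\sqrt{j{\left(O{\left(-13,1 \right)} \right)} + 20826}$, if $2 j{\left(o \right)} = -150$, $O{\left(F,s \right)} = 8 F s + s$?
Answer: $\sqrt{20751} \approx 144.05$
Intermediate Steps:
$O{\left(F,s \right)} = s + 8 F s$ ($O{\left(F,s \right)} = 8 F s + s = s + 8 F s$)
$j{\left(o \right)} = -75$ ($j{\left(o \right)} = \frac{1}{2} \left(-150\right) = -75$)
$\sqrt{j{\left(O{\left(-13,1 \right)} \right)} + 20826} = \sqrt{-75 + 20826} = \sqrt{20751}$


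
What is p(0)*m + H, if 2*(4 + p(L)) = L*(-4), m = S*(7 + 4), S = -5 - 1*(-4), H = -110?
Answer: -66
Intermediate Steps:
S = -1 (S = -5 + 4 = -1)
m = -11 (m = -(7 + 4) = -1*11 = -11)
p(L) = -4 - 2*L (p(L) = -4 + (L*(-4))/2 = -4 + (-4*L)/2 = -4 - 2*L)
p(0)*m + H = (-4 - 2*0)*(-11) - 110 = (-4 + 0)*(-11) - 110 = -4*(-11) - 110 = 44 - 110 = -66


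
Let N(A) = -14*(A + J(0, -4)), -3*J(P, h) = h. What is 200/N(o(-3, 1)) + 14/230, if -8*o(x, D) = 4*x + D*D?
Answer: -54563/10465 ≈ -5.2139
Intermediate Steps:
o(x, D) = -x/2 - D²/8 (o(x, D) = -(4*x + D*D)/8 = -(4*x + D²)/8 = -(D² + 4*x)/8 = -x/2 - D²/8)
J(P, h) = -h/3
N(A) = -56/3 - 14*A (N(A) = -14*(A - ⅓*(-4)) = -14*(A + 4/3) = -14*(4/3 + A) = -56/3 - 14*A)
200/N(o(-3, 1)) + 14/230 = 200/(-56/3 - 14*(-½*(-3) - ⅛*1²)) + 14/230 = 200/(-56/3 - 14*(3/2 - ⅛*1)) + 14*(1/230) = 200/(-56/3 - 14*(3/2 - ⅛)) + 7/115 = 200/(-56/3 - 14*11/8) + 7/115 = 200/(-56/3 - 77/4) + 7/115 = 200/(-455/12) + 7/115 = 200*(-12/455) + 7/115 = -480/91 + 7/115 = -54563/10465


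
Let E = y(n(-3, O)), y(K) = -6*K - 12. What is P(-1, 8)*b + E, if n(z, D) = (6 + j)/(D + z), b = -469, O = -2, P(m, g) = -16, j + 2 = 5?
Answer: 37514/5 ≈ 7502.8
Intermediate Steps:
j = 3 (j = -2 + 5 = 3)
n(z, D) = 9/(D + z) (n(z, D) = (6 + 3)/(D + z) = 9/(D + z))
y(K) = -12 - 6*K
E = -6/5 (E = -12 - 54/(-2 - 3) = -12 - 54/(-5) = -12 - 54*(-1)/5 = -12 - 6*(-9/5) = -12 + 54/5 = -6/5 ≈ -1.2000)
P(-1, 8)*b + E = -16*(-469) - 6/5 = 7504 - 6/5 = 37514/5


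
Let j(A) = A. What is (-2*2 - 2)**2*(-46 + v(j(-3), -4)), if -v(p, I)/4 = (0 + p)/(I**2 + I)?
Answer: -1620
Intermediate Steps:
v(p, I) = -4*p/(I + I**2) (v(p, I) = -4*(0 + p)/(I**2 + I) = -4*p/(I + I**2))
(-2*2 - 2)**2*(-46 + v(j(-3), -4)) = (-2*2 - 2)**2*(-46 - 4*(-3)/(-4*(1 - 4))) = (-4 - 2)**2*(-46 - 4*(-3)*(-1/4)/(-3)) = (-6)**2*(-46 - 4*(-3)*(-1/4)*(-1/3)) = 36*(-46 + 1) = 36*(-45) = -1620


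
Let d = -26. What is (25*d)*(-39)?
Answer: 25350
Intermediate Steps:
(25*d)*(-39) = (25*(-26))*(-39) = -650*(-39) = 25350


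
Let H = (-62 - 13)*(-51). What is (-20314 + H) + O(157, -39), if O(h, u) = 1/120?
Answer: -1978679/120 ≈ -16489.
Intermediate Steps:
O(h, u) = 1/120
H = 3825 (H = -75*(-51) = 3825)
(-20314 + H) + O(157, -39) = (-20314 + 3825) + 1/120 = -16489 + 1/120 = -1978679/120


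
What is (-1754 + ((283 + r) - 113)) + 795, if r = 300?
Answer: -489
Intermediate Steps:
(-1754 + ((283 + r) - 113)) + 795 = (-1754 + ((283 + 300) - 113)) + 795 = (-1754 + (583 - 113)) + 795 = (-1754 + 470) + 795 = -1284 + 795 = -489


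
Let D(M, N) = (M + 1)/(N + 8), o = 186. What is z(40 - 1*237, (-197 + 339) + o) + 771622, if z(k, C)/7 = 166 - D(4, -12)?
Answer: 3091171/4 ≈ 7.7279e+5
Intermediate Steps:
D(M, N) = (1 + M)/(8 + N)
z(k, C) = 4683/4 (z(k, C) = 7*(166 - (1 + 4)/(8 - 12)) = 7*(166 - 5/(-4)) = 7*(166 - (-1)*5/4) = 7*(166 - 1*(-5/4)) = 7*(166 + 5/4) = 7*(669/4) = 4683/4)
z(40 - 1*237, (-197 + 339) + o) + 771622 = 4683/4 + 771622 = 3091171/4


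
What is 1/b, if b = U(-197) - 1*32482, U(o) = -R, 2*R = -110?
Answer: -1/32427 ≈ -3.0838e-5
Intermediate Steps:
R = -55 (R = (1/2)*(-110) = -55)
U(o) = 55 (U(o) = -1*(-55) = 55)
b = -32427 (b = 55 - 1*32482 = 55 - 32482 = -32427)
1/b = 1/(-32427) = -1/32427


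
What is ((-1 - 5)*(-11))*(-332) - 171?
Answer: -22083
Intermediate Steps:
((-1 - 5)*(-11))*(-332) - 171 = -6*(-11)*(-332) - 171 = 66*(-332) - 171 = -21912 - 171 = -22083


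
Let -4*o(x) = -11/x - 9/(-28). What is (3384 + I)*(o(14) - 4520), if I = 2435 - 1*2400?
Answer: -1730790113/112 ≈ -1.5453e+7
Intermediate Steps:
o(x) = -9/112 + 11/(4*x) (o(x) = -(-11/x - 9/(-28))/4 = -(-11/x - 9*(-1/28))/4 = -(-11/x + 9/28)/4 = -(9/28 - 11/x)/4 = -9/112 + 11/(4*x))
I = 35 (I = 2435 - 2400 = 35)
(3384 + I)*(o(14) - 4520) = (3384 + 35)*((1/112)*(308 - 9*14)/14 - 4520) = 3419*((1/112)*(1/14)*(308 - 126) - 4520) = 3419*((1/112)*(1/14)*182 - 4520) = 3419*(13/112 - 4520) = 3419*(-506227/112) = -1730790113/112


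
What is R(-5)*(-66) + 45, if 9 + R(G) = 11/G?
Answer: 3921/5 ≈ 784.20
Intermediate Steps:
R(G) = -9 + 11/G
R(-5)*(-66) + 45 = (-9 + 11/(-5))*(-66) + 45 = (-9 + 11*(-⅕))*(-66) + 45 = (-9 - 11/5)*(-66) + 45 = -56/5*(-66) + 45 = 3696/5 + 45 = 3921/5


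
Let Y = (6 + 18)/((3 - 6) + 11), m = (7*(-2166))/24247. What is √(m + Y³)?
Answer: √15506126229/24247 ≈ 5.1356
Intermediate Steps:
m = -15162/24247 (m = -15162*1/24247 = -15162/24247 ≈ -0.62531)
Y = 3 (Y = 24/(-3 + 11) = 24/8 = 24*(⅛) = 3)
√(m + Y³) = √(-15162/24247 + 3³) = √(-15162/24247 + 27) = √(639507/24247) = √15506126229/24247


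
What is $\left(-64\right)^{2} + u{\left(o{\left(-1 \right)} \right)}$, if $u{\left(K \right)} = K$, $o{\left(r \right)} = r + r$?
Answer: $4094$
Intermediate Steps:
$o{\left(r \right)} = 2 r$
$\left(-64\right)^{2} + u{\left(o{\left(-1 \right)} \right)} = \left(-64\right)^{2} + 2 \left(-1\right) = 4096 - 2 = 4094$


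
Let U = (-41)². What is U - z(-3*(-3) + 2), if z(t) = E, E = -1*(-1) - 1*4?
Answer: 1684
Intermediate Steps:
U = 1681
E = -3 (E = 1 - 4 = -3)
z(t) = -3
U - z(-3*(-3) + 2) = 1681 - 1*(-3) = 1681 + 3 = 1684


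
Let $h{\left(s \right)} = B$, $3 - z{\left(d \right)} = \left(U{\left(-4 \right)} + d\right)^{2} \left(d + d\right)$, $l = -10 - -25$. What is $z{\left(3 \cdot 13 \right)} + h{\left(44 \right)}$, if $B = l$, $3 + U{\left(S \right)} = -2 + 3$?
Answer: $-106764$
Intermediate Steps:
$U{\left(S \right)} = -2$ ($U{\left(S \right)} = -3 + \left(-2 + 3\right) = -3 + 1 = -2$)
$l = 15$ ($l = -10 + 25 = 15$)
$z{\left(d \right)} = 3 - 2 d \left(-2 + d\right)^{2}$ ($z{\left(d \right)} = 3 - \left(-2 + d\right)^{2} \left(d + d\right) = 3 - \left(-2 + d\right)^{2} \cdot 2 d = 3 - 2 d \left(-2 + d\right)^{2}$)
$B = 15$
$h{\left(s \right)} = 15$
$z{\left(3 \cdot 13 \right)} + h{\left(44 \right)} = \left(3 - 2 \cdot 3 \cdot 13 \left(-2 + 3 \cdot 13\right)^{2}\right) + 15 = \left(3 - 78 \left(-2 + 39\right)^{2}\right) + 15 = \left(3 - 78 \cdot 37^{2}\right) + 15 = \left(3 - 78 \cdot 1369\right) + 15 = \left(3 - 106782\right) + 15 = -106779 + 15 = -106764$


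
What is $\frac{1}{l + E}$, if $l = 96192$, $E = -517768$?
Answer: $- \frac{1}{421576} \approx -2.372 \cdot 10^{-6}$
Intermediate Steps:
$\frac{1}{l + E} = \frac{1}{96192 - 517768} = \frac{1}{-421576} = - \frac{1}{421576}$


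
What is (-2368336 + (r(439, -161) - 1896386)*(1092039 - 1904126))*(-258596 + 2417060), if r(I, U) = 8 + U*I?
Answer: 3447971511525459072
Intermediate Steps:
r(I, U) = 8 + I*U
(-2368336 + (r(439, -161) - 1896386)*(1092039 - 1904126))*(-258596 + 2417060) = (-2368336 + ((8 + 439*(-161)) - 1896386)*(1092039 - 1904126))*(-258596 + 2417060) = (-2368336 + ((8 - 70679) - 1896386)*(-812087))*2158464 = (-2368336 + (-70671 - 1896386)*(-812087))*2158464 = (-2368336 - 1967057*(-812087))*2158464 = (-2368336 + 1597421417959)*2158464 = 1597419049623*2158464 = 3447971511525459072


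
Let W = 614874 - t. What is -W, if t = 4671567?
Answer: 4056693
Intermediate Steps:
W = -4056693 (W = 614874 - 1*4671567 = 614874 - 4671567 = -4056693)
-W = -1*(-4056693) = 4056693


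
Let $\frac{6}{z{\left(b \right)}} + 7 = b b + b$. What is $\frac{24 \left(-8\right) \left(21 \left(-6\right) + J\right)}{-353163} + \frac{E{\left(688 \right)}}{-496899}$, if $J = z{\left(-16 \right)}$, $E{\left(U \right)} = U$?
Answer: $- \frac{952309831856}{13629439192707} \approx -0.069872$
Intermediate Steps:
$z{\left(b \right)} = \frac{6}{-7 + b + b^{2}}$ ($z{\left(b \right)} = \frac{6}{-7 + \left(b b + b\right)} = \frac{6}{-7 + \left(b^{2} + b\right)} = \frac{6}{-7 + \left(b + b^{2}\right)} = \frac{6}{-7 + b + b^{2}}$)
$J = \frac{6}{233}$ ($J = \frac{6}{-7 - 16 + \left(-16\right)^{2}} = \frac{6}{-7 - 16 + 256} = \frac{6}{233} \approx 0.025751$)
$\frac{24 \left(-8\right) \left(21 \left(-6\right) + J\right)}{-353163} + \frac{E{\left(688 \right)}}{-496899} = \frac{24 \left(-8\right) \left(21 \left(-6\right) + \frac{6}{233}\right)}{-353163} + \frac{688}{-496899} = - 192 \left(-126 + \frac{6}{233}\right) \left(- \frac{1}{353163}\right) + 688 \left(- \frac{1}{496899}\right) = \left(-192\right) \left(- \frac{29352}{233}\right) \left(- \frac{1}{353163}\right) - \frac{688}{496899} = \frac{5635584}{233} \left(- \frac{1}{353163}\right) - \frac{688}{496899} = - \frac{1878528}{27428993} - \frac{688}{496899} = - \frac{952309831856}{13629439192707}$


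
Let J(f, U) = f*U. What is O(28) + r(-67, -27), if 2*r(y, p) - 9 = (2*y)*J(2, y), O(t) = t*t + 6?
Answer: 19545/2 ≈ 9772.5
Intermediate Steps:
J(f, U) = U*f
O(t) = 6 + t² (O(t) = t² + 6 = 6 + t²)
r(y, p) = 9/2 + 2*y² (r(y, p) = 9/2 + ((2*y)*(y*2))/2 = 9/2 + ((2*y)*(2*y))/2 = 9/2 + (4*y²)/2 = 9/2 + 2*y²)
O(28) + r(-67, -27) = (6 + 28²) + (9/2 + 2*(-67)²) = (6 + 784) + (9/2 + 2*4489) = 790 + (9/2 + 8978) = 790 + 17965/2 = 19545/2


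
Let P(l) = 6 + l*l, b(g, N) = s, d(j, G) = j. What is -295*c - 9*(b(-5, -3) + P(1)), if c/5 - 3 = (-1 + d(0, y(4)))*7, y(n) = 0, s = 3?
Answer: 5810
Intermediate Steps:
b(g, N) = 3
P(l) = 6 + l²
c = -20 (c = 15 + 5*((-1 + 0)*7) = 15 + 5*(-1*7) = 15 + 5*(-7) = 15 - 35 = -20)
-295*c - 9*(b(-5, -3) + P(1)) = -295*(-20) - 9*(3 + (6 + 1²)) = 5900 - 9*(3 + (6 + 1)) = 5900 - 9*(3 + 7) = 5900 - 9*10 = 5900 - 90 = 5810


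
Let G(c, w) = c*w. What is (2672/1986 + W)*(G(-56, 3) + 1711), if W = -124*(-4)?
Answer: 762032152/993 ≈ 7.6740e+5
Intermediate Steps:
W = 496
(2672/1986 + W)*(G(-56, 3) + 1711) = (2672/1986 + 496)*(-56*3 + 1711) = (2672*(1/1986) + 496)*(-168 + 1711) = (1336/993 + 496)*1543 = (493864/993)*1543 = 762032152/993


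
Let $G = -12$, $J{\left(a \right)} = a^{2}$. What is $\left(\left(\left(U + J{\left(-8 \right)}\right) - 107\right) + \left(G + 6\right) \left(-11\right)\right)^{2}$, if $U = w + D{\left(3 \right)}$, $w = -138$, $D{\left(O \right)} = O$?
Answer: $12544$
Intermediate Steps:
$U = -135$ ($U = -138 + 3 = -135$)
$\left(\left(\left(U + J{\left(-8 \right)}\right) - 107\right) + \left(G + 6\right) \left(-11\right)\right)^{2} = \left(\left(\left(-135 + \left(-8\right)^{2}\right) - 107\right) + \left(-12 + 6\right) \left(-11\right)\right)^{2} = \left(\left(\left(-135 + 64\right) - 107\right) - -66\right)^{2} = \left(\left(-71 - 107\right) + 66\right)^{2} = \left(-178 + 66\right)^{2} = \left(-112\right)^{2} = 12544$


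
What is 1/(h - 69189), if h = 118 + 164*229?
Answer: -1/31515 ≈ -3.1731e-5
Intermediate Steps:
h = 37674 (h = 118 + 37556 = 37674)
1/(h - 69189) = 1/(37674 - 69189) = 1/(-31515) = -1/31515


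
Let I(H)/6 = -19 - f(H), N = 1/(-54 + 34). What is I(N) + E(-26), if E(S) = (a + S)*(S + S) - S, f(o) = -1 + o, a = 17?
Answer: 3863/10 ≈ 386.30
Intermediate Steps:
N = -1/20 (N = 1/(-20) = -1/20 ≈ -0.050000)
I(H) = -108 - 6*H (I(H) = 6*(-19 - (-1 + H)) = 6*(-19 + (1 - H)) = 6*(-18 - H) = -108 - 6*H)
E(S) = -S + 2*S*(17 + S) (E(S) = (17 + S)*(S + S) - S = (17 + S)*(2*S) - S = 2*S*(17 + S) - S = -S + 2*S*(17 + S))
I(N) + E(-26) = (-108 - 6*(-1/20)) - 26*(33 + 2*(-26)) = (-108 + 3/10) - 26*(33 - 52) = -1077/10 - 26*(-19) = -1077/10 + 494 = 3863/10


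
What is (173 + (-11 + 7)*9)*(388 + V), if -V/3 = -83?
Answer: 87269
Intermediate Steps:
V = 249 (V = -3*(-83) = 249)
(173 + (-11 + 7)*9)*(388 + V) = (173 + (-11 + 7)*9)*(388 + 249) = (173 - 4*9)*637 = (173 - 36)*637 = 137*637 = 87269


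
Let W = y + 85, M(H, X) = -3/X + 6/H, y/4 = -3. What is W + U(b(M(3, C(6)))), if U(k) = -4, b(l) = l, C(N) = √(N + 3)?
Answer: 69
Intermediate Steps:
y = -12 (y = 4*(-3) = -12)
C(N) = √(3 + N)
W = 73 (W = -12 + 85 = 73)
W + U(b(M(3, C(6)))) = 73 - 4 = 69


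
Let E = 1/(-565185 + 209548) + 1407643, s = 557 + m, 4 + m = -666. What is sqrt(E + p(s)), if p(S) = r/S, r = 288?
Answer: sqrt(2273330097434482645934)/40186981 ≈ 1186.4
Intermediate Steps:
m = -670 (m = -4 - 666 = -670)
s = -113 (s = 557 - 670 = -113)
p(S) = 288/S
E = 500609933590/355637 (E = 1/(-355637) + 1407643 = -1/355637 + 1407643 = 500609933590/355637 ≈ 1.4076e+6)
sqrt(E + p(s)) = sqrt(500609933590/355637 + 288/(-113)) = sqrt(500609933590/355637 + 288*(-1/113)) = sqrt(500609933590/355637 - 288/113) = sqrt(56568820072214/40186981) = sqrt(2273330097434482645934)/40186981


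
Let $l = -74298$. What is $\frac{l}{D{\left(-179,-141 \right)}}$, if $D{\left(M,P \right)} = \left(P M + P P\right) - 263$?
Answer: $- \frac{74298}{44857} \approx -1.6563$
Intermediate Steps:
$D{\left(M,P \right)} = -263 + P^{2} + M P$ ($D{\left(M,P \right)} = \left(M P + P^{2}\right) - 263 = \left(P^{2} + M P\right) - 263 = -263 + P^{2} + M P$)
$\frac{l}{D{\left(-179,-141 \right)}} = - \frac{74298}{-263 + \left(-141\right)^{2} - -25239} = - \frac{74298}{-263 + 19881 + 25239} = - \frac{74298}{44857}$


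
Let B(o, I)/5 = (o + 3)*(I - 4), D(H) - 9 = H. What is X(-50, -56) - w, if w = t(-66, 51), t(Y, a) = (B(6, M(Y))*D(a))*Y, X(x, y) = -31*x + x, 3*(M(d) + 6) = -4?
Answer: -2018100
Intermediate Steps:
D(H) = 9 + H
M(d) = -22/3 (M(d) = -6 + (1/3)*(-4) = -6 - 4/3 = -22/3)
X(x, y) = -30*x
B(o, I) = 5*(-4 + I)*(3 + o) (B(o, I) = 5*((o + 3)*(I - 4)) = 5*((3 + o)*(-4 + I)) = 5*((-4 + I)*(3 + o)) = 5*(-4 + I)*(3 + o))
t(Y, a) = Y*(-4590 - 510*a) (t(Y, a) = ((-60 - 20*6 + 15*(-22/3) + 5*(-22/3)*6)*(9 + a))*Y = ((-60 - 120 - 110 - 220)*(9 + a))*Y = (-510*(9 + a))*Y = (-4590 - 510*a)*Y = Y*(-4590 - 510*a))
w = 2019600 (w = -510*(-66)*(9 + 51) = -510*(-66)*60 = 2019600)
X(-50, -56) - w = -30*(-50) - 1*2019600 = 1500 - 2019600 = -2018100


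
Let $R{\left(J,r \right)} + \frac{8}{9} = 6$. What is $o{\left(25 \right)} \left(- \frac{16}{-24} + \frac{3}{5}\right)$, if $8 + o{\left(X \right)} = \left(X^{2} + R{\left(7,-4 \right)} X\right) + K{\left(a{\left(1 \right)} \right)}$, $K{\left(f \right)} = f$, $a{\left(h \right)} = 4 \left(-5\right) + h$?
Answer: $\frac{124108}{135} \approx 919.32$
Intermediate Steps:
$R{\left(J,r \right)} = \frac{46}{9}$ ($R{\left(J,r \right)} = - \frac{8}{9} + 6 = \frac{46}{9}$)
$a{\left(h \right)} = -20 + h$
$o{\left(X \right)} = -27 + X^{2} + \frac{46 X}{9}$ ($o{\left(X \right)} = -8 + \left(\left(X^{2} + \frac{46 X}{9}\right) + \left(-20 + 1\right)\right) = -8 - \left(19 - X^{2} - \frac{46 X}{9}\right) = -8 + \left(-19 + X^{2} + \frac{46 X}{9}\right) = -27 + X^{2} + \frac{46 X}{9}$)
$o{\left(25 \right)} \left(- \frac{16}{-24} + \frac{3}{5}\right) = \left(-27 + 25^{2} + \frac{46}{9} \cdot 25\right) \left(- \frac{16}{-24} + \frac{3}{5}\right) = \left(-27 + 625 + \frac{1150}{9}\right) \left(\left(-16\right) \left(- \frac{1}{24}\right) + 3 \cdot \frac{1}{5}\right) = \frac{6532 \left(\frac{2}{3} + \frac{3}{5}\right)}{9} = \frac{6532}{9} \cdot \frac{19}{15} = \frac{124108}{135}$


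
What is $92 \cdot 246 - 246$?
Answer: $22386$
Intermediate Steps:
$92 \cdot 246 - 246 = 22632 - 246 = 22386$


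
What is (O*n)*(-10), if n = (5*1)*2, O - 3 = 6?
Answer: -900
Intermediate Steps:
O = 9 (O = 3 + 6 = 9)
n = 10 (n = 5*2 = 10)
(O*n)*(-10) = (9*10)*(-10) = 90*(-10) = -900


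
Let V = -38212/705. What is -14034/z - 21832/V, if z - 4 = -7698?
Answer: 14869866231/36750391 ≈ 404.62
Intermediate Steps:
V = -38212/705 (V = -38212*1/705 = -38212/705 ≈ -54.201)
z = -7694 (z = 4 - 7698 = -7694)
-14034/z - 21832/V = -14034/(-7694) - 21832/(-38212/705) = -14034*(-1/7694) - 21832*(-705/38212) = 7017/3847 + 3847890/9553 = 14869866231/36750391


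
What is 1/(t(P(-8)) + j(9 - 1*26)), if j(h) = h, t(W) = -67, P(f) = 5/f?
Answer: -1/84 ≈ -0.011905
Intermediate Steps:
1/(t(P(-8)) + j(9 - 1*26)) = 1/(-67 + (9 - 1*26)) = 1/(-67 + (9 - 26)) = 1/(-67 - 17) = 1/(-84) = -1/84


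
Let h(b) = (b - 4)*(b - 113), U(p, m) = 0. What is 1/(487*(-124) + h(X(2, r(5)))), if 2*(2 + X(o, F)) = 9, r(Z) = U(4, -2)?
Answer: -4/240889 ≈ -1.6605e-5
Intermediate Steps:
r(Z) = 0
X(o, F) = 5/2 (X(o, F) = -2 + (½)*9 = -2 + 9/2 = 5/2)
h(b) = (-113 + b)*(-4 + b) (h(b) = (-4 + b)*(-113 + b) = (-113 + b)*(-4 + b))
1/(487*(-124) + h(X(2, r(5)))) = 1/(487*(-124) + (452 + (5/2)² - 117*5/2)) = 1/(-60388 + (452 + 25/4 - 585/2)) = 1/(-60388 + 663/4) = 1/(-240889/4) = -4/240889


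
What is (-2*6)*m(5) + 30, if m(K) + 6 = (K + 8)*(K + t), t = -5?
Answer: 102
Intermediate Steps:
m(K) = -6 + (-5 + K)*(8 + K) (m(K) = -6 + (K + 8)*(K - 5) = -6 + (8 + K)*(-5 + K) = -6 + (-5 + K)*(8 + K))
(-2*6)*m(5) + 30 = (-2*6)*(-46 + 5² + 3*5) + 30 = -12*(-46 + 25 + 15) + 30 = -12*(-6) + 30 = 72 + 30 = 102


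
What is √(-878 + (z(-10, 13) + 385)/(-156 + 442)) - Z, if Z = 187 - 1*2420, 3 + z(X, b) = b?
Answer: 2233 + 3*I*√7967102/286 ≈ 2233.0 + 29.608*I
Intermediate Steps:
z(X, b) = -3 + b
Z = -2233 (Z = 187 - 2420 = -2233)
√(-878 + (z(-10, 13) + 385)/(-156 + 442)) - Z = √(-878 + ((-3 + 13) + 385)/(-156 + 442)) - 1*(-2233) = √(-878 + (10 + 385)/286) + 2233 = √(-878 + 395*(1/286)) + 2233 = √(-878 + 395/286) + 2233 = √(-250713/286) + 2233 = 3*I*√7967102/286 + 2233 = 2233 + 3*I*√7967102/286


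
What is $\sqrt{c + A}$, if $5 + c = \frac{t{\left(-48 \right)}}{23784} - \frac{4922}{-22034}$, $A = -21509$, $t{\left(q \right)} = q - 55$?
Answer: $\frac{i \sqrt{698067743152353702}}{5696268} \approx 146.68 i$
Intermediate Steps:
$t{\left(q \right)} = -55 + q$ ($t{\left(q \right)} = q - 55 = -55 + q$)
$c = - \frac{54467129}{11392536}$ ($c = -5 + \left(\frac{-55 - 48}{23784} - \frac{4922}{-22034}\right) = -5 - - \frac{2495551}{11392536} = -5 + \left(- \frac{103}{23784} + \frac{107}{479}\right) = -5 + \frac{2495551}{11392536} = - \frac{54467129}{11392536} \approx -4.7809$)
$\sqrt{c + A} = \sqrt{- \frac{54467129}{11392536} - 21509} = \sqrt{- \frac{245096523953}{11392536}} = \frac{i \sqrt{698067743152353702}}{5696268}$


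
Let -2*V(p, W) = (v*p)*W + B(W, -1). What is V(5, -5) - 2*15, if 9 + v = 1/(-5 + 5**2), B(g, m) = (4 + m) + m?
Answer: -1143/8 ≈ -142.88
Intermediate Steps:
B(g, m) = 4 + 2*m
v = -179/20 (v = -9 + 1/(-5 + 5**2) = -9 + 1/(-5 + 25) = -9 + 1/20 = -179/20 ≈ -8.9500)
V(p, W) = -1 + 179*W*p/40 (V(p, W) = -((-179*p/20)*W + (4 + 2*(-1)))/2 = -(-179*W*p/20 + (4 - 2))/2 = -(-179*W*p/20 + 2)/2 = -(2 - 179*W*p/20)/2 = -1 + 179*W*p/40)
V(5, -5) - 2*15 = (-1 + (179/40)*(-5)*5) - 2*15 = (-1 - 895/8) - 30 = -903/8 - 30 = -1143/8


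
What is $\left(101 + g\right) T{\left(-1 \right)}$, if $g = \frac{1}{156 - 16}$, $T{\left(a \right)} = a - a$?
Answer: $0$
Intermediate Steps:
$T{\left(a \right)} = 0$
$g = \frac{1}{140} \approx 0.0071429$
$\left(101 + g\right) T{\left(-1 \right)} = \left(101 + \frac{1}{140}\right) 0 = \frac{14141}{140} \cdot 0 = 0$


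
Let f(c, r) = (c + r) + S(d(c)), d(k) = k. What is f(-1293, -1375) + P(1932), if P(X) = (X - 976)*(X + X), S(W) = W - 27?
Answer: 3689996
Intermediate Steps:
S(W) = -27 + W
f(c, r) = -27 + r + 2*c (f(c, r) = (c + r) + (-27 + c) = -27 + r + 2*c)
P(X) = 2*X*(-976 + X) (P(X) = (-976 + X)*(2*X) = 2*X*(-976 + X))
f(-1293, -1375) + P(1932) = (-27 - 1375 + 2*(-1293)) + 2*1932*(-976 + 1932) = (-27 - 1375 - 2586) + 2*1932*956 = -3988 + 3693984 = 3689996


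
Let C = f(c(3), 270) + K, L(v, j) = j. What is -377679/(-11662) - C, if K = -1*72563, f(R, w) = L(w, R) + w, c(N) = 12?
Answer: 843318701/11662 ≈ 72313.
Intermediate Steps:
f(R, w) = R + w
K = -72563
C = -72281 (C = (12 + 270) - 72563 = 282 - 72563 = -72281)
-377679/(-11662) - C = -377679/(-11662) - 1*(-72281) = -377679*(-1/11662) + 72281 = 377679/11662 + 72281 = 843318701/11662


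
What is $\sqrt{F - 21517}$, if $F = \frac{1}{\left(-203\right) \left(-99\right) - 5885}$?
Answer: $\frac{i \sqrt{1086505989459}}{7106} \approx 146.69 i$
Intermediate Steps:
$F = \frac{1}{14212}$ ($F = \frac{1}{20097 - 5885} = \frac{1}{14212} \approx 7.0363 \cdot 10^{-5}$)
$\sqrt{F - 21517} = \sqrt{\frac{1}{14212} - 21517} = \sqrt{- \frac{305799603}{14212}} = \frac{i \sqrt{1086505989459}}{7106}$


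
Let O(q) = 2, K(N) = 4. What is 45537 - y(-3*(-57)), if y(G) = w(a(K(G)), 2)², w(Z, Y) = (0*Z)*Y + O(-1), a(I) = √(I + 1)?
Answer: 45533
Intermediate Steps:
a(I) = √(1 + I)
w(Z, Y) = 2 (w(Z, Y) = (0*Z)*Y + 2 = 0*Y + 2 = 0 + 2 = 2)
y(G) = 4 (y(G) = 2² = 4)
45537 - y(-3*(-57)) = 45537 - 1*4 = 45537 - 4 = 45533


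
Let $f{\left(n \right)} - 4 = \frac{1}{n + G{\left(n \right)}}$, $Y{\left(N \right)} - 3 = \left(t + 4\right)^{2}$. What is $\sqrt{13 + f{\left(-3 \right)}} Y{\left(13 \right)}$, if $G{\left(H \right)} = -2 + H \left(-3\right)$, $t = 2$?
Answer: $\frac{39 \sqrt{69}}{2} \approx 161.98$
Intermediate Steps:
$G{\left(H \right)} = -2 - 3 H$
$Y{\left(N \right)} = 39$ ($Y{\left(N \right)} = 3 + \left(2 + 4\right)^{2} = 3 + 6^{2} = 3 + 36 = 39$)
$f{\left(n \right)} = 4 + \frac{1}{-2 - 2 n}$ ($f{\left(n \right)} = 4 + \frac{1}{n - \left(2 + 3 n\right)} = 4 + \frac{1}{-2 - 2 n}$)
$\sqrt{13 + f{\left(-3 \right)}} Y{\left(13 \right)} = \sqrt{13 + \frac{7 + 8 \left(-3\right)}{2 \left(1 - 3\right)}} 39 = \sqrt{13 + \frac{7 - 24}{2 \left(-2\right)}} 39 = \sqrt{13 + \frac{1}{2} \left(- \frac{1}{2}\right) \left(-17\right)} 39 = \sqrt{13 + \frac{17}{4}} \cdot 39 = \sqrt{\frac{69}{4}} \cdot 39 = \frac{\sqrt{69}}{2} \cdot 39 = \frac{39 \sqrt{69}}{2}$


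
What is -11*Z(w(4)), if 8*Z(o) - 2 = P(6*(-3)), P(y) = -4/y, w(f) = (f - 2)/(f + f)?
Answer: -55/18 ≈ -3.0556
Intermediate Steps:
w(f) = (-2 + f)/(2*f) (w(f) = (-2 + f)/((2*f)) = (-2 + f)*(1/(2*f)) = (-2 + f)/(2*f))
Z(o) = 5/18 (Z(o) = ¼ + (-4/(6*(-3)))/8 = ¼ + (-4/(-18))/8 = ¼ + (-4*(-1/18))/8 = ¼ + (⅛)*(2/9) = ¼ + 1/36 = 5/18)
-11*Z(w(4)) = -11*5/18 = -55/18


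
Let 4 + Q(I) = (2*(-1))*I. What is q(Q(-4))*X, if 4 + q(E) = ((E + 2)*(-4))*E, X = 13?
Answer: -1300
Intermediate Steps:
Q(I) = -4 - 2*I (Q(I) = -4 + (2*(-1))*I = -4 - 2*I)
q(E) = -4 + E*(-8 - 4*E) (q(E) = -4 + ((E + 2)*(-4))*E = -4 + ((2 + E)*(-4))*E = -4 + (-8 - 4*E)*E = -4 + E*(-8 - 4*E))
q(Q(-4))*X = (-4 - 8*(-4 - 2*(-4)) - 4*(-4 - 2*(-4))²)*13 = (-4 - 8*(-4 + 8) - 4*(-4 + 8)²)*13 = (-4 - 8*4 - 4*4²)*13 = (-4 - 32 - 4*16)*13 = (-4 - 32 - 64)*13 = -100*13 = -1300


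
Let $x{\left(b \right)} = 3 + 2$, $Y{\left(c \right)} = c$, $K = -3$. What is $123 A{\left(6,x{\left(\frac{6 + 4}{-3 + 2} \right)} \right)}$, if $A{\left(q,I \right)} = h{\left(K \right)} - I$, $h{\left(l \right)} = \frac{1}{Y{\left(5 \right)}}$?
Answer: $- \frac{2952}{5} \approx -590.4$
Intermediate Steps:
$h{\left(l \right)} = \frac{1}{5}$
$x{\left(b \right)} = 5$
$A{\left(q,I \right)} = \frac{1}{5} - I$
$123 A{\left(6,x{\left(\frac{6 + 4}{-3 + 2} \right)} \right)} = 123 \left(\frac{1}{5} - 5\right) = 123 \left(- \frac{24}{5}\right) = - \frac{2952}{5}$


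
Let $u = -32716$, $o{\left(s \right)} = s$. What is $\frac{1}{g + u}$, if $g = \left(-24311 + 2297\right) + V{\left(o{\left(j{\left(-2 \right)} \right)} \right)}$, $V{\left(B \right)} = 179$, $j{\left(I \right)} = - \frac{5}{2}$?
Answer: $- \frac{1}{54551} \approx -1.8331 \cdot 10^{-5}$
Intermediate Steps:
$j{\left(I \right)} = - \frac{5}{2}$ ($j{\left(I \right)} = \left(-5\right) \frac{1}{2} = - \frac{5}{2}$)
$g = -21835$ ($g = \left(-24311 + 2297\right) + 179 = -22014 + 179 = -21835$)
$\frac{1}{g + u} = \frac{1}{-21835 - 32716} = \frac{1}{-54551} = - \frac{1}{54551}$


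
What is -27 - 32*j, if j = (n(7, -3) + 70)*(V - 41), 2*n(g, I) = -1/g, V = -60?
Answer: 1581875/7 ≈ 2.2598e+5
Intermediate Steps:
n(g, I) = -1/(2*g) (n(g, I) = (-1/g)/2 = -1/(2*g))
j = -98879/14 (j = (-½/7 + 70)*(-60 - 41) = (-½*⅐ + 70)*(-101) = (-1/14 + 70)*(-101) = (979/14)*(-101) = -98879/14 ≈ -7062.8)
-27 - 32*j = -27 - 32*(-98879/14) = -27 + 1582064/7 = 1581875/7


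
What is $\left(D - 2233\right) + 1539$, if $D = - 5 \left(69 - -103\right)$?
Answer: $-1554$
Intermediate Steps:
$D = -860$ ($D = - 5 \left(69 + 103\right) = \left(-5\right) 172 = -860$)
$\left(D - 2233\right) + 1539 = \left(-860 - 2233\right) + 1539 = -3093 + 1539 = -1554$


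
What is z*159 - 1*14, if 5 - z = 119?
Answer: -18140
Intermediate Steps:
z = -114 (z = 5 - 1*119 = 5 - 119 = -114)
z*159 - 1*14 = -114*159 - 1*14 = -18126 - 14 = -18140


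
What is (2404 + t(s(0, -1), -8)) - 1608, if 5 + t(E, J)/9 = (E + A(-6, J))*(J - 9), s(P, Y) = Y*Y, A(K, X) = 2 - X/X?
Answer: 445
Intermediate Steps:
A(K, X) = 1 (A(K, X) = 2 - 1*1 = 2 - 1 = 1)
s(P, Y) = Y²
t(E, J) = -45 + 9*(1 + E)*(-9 + J) (t(E, J) = -45 + 9*((E + 1)*(J - 9)) = -45 + 9*((1 + E)*(-9 + J)) = -45 + 9*(1 + E)*(-9 + J))
(2404 + t(s(0, -1), -8)) - 1608 = (2404 + (-126 - 81*(-1)² + 9*(-8) + 9*(-1)²*(-8))) - 1608 = (2404 + (-126 - 81*1 - 72 + 9*1*(-8))) - 1608 = (2404 + (-126 - 81 - 72 - 72)) - 1608 = (2404 - 351) - 1608 = 2053 - 1608 = 445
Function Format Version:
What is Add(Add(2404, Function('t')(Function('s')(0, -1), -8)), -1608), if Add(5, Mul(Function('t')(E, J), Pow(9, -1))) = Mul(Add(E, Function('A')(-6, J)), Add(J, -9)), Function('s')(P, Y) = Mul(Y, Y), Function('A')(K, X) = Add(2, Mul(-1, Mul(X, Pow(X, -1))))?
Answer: 445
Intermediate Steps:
Function('A')(K, X) = 1 (Function('A')(K, X) = Add(2, Mul(-1, 1)) = Add(2, -1) = 1)
Function('s')(P, Y) = Pow(Y, 2)
Function('t')(E, J) = Add(-45, Mul(9, Add(1, E), Add(-9, J))) (Function('t')(E, J) = Add(-45, Mul(9, Mul(Add(E, 1), Add(J, -9)))) = Add(-45, Mul(9, Mul(Add(1, E), Add(-9, J)))) = Add(-45, Mul(9, Add(1, E), Add(-9, J))))
Add(Add(2404, Function('t')(Function('s')(0, -1), -8)), -1608) = Add(Add(2404, Add(-126, Mul(-81, Pow(-1, 2)), Mul(9, -8), Mul(9, Pow(-1, 2), -8))), -1608) = Add(Add(2404, Add(-126, Mul(-81, 1), -72, Mul(9, 1, -8))), -1608) = Add(Add(2404, Add(-126, -81, -72, -72)), -1608) = Add(Add(2404, -351), -1608) = Add(2053, -1608) = 445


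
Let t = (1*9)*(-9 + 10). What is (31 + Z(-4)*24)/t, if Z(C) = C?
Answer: -65/9 ≈ -7.2222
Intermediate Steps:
t = 9 (t = 9*1 = 9)
(31 + Z(-4)*24)/t = (31 - 4*24)/9 = (31 - 96)*(⅑) = -65*⅑ = -65/9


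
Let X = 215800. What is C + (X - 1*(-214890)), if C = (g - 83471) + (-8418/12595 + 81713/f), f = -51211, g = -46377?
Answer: 194042395373457/645002545 ≈ 3.0084e+5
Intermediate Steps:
C = -83753750732593/645002545 (C = (-46377 - 83471) + (-8418/12595 + 81713/(-51211)) = -129848 + (-8418*1/12595 + 81713*(-1/51211)) = -129848 + (-8418/12595 - 81713/51211) = -129848 - 1460269433/645002545 = -83753750732593/645002545 ≈ -1.2985e+5)
C + (X - 1*(-214890)) = -83753750732593/645002545 + (215800 - 1*(-214890)) = -83753750732593/645002545 + (215800 + 214890) = -83753750732593/645002545 + 430690 = 194042395373457/645002545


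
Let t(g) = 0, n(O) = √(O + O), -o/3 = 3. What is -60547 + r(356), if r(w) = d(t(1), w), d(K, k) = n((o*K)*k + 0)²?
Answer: -60547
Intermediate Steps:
o = -9 (o = -3*3 = -9)
n(O) = √2*√O (n(O) = √(2*O) = √2*√O)
d(K, k) = -18*K*k (d(K, k) = (√2*√((-9*K)*k + 0))² = (√2*√(-9*K*k + 0))² = (√2*√(-9*K*k))² = (√2*(3*√(-K*k)))² = (3*√2*√(-K*k))² = -18*K*k)
r(w) = 0 (r(w) = -18*0*w = 0)
-60547 + r(356) = -60547 + 0 = -60547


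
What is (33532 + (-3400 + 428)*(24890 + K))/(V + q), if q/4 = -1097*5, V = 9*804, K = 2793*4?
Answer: 26785683/3676 ≈ 7286.6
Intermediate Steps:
K = 11172
V = 7236
q = -21940 (q = 4*(-1097*5) = 4*(-5485) = -21940)
(33532 + (-3400 + 428)*(24890 + K))/(V + q) = (33532 + (-3400 + 428)*(24890 + 11172))/(7236 - 21940) = (33532 - 2972*36062)/(-14704) = (33532 - 107176264)*(-1/14704) = -107142732*(-1/14704) = 26785683/3676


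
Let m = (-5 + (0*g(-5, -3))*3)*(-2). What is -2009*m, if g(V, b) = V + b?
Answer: -20090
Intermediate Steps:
m = 10 (m = (-5 + (0*(-5 - 3))*3)*(-2) = (-5 + (0*(-8))*3)*(-2) = (-5 + 0*3)*(-2) = (-5 + 0)*(-2) = -5*(-2) = 10)
-2009*m = -2009*10 = -20090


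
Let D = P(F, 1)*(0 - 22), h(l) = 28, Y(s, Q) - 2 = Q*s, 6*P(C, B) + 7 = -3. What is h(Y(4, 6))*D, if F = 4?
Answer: 3080/3 ≈ 1026.7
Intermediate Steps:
P(C, B) = -5/3 (P(C, B) = -7/6 + (1/6)*(-3) = -7/6 - 1/2 = -5/3)
Y(s, Q) = 2 + Q*s
D = 110/3 (D = -5*(0 - 22)/3 = -5/3*(-22) = 110/3 ≈ 36.667)
h(Y(4, 6))*D = 28*(110/3) = 3080/3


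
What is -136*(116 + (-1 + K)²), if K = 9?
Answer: -24480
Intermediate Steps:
-136*(116 + (-1 + K)²) = -136*(116 + (-1 + 9)²) = -136*(116 + 8²) = -136*(116 + 64) = -136*180 = -24480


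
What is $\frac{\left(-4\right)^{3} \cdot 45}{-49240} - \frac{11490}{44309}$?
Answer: $- \frac{10953942}{54544379} \approx -0.20083$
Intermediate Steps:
$\frac{\left(-4\right)^{3} \cdot 45}{-49240} - \frac{11490}{44309} = \left(-64\right) 45 \left(- \frac{1}{49240}\right) - \frac{11490}{44309} = \left(-2880\right) \left(- \frac{1}{49240}\right) - \frac{11490}{44309} = \frac{72}{1231} - \frac{11490}{44309} = - \frac{10953942}{54544379}$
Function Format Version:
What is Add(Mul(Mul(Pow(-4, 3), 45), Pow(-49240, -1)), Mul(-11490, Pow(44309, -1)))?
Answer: Rational(-10953942, 54544379) ≈ -0.20083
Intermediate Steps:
Add(Mul(Mul(Pow(-4, 3), 45), Pow(-49240, -1)), Mul(-11490, Pow(44309, -1))) = Add(Mul(Mul(-64, 45), Rational(-1, 49240)), Mul(-11490, Rational(1, 44309))) = Add(Mul(-2880, Rational(-1, 49240)), Rational(-11490, 44309)) = Add(Rational(72, 1231), Rational(-11490, 44309)) = Rational(-10953942, 54544379)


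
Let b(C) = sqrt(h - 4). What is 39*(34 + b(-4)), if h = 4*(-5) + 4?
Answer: 1326 + 78*I*sqrt(5) ≈ 1326.0 + 174.41*I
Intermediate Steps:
h = -16 (h = -20 + 4 = -16)
b(C) = 2*I*sqrt(5) (b(C) = sqrt(-16 - 4) = sqrt(-20) = 2*I*sqrt(5))
39*(34 + b(-4)) = 39*(34 + 2*I*sqrt(5)) = 1326 + 78*I*sqrt(5)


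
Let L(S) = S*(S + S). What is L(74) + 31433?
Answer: 42385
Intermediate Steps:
L(S) = 2*S² (L(S) = S*(2*S) = 2*S²)
L(74) + 31433 = 2*74² + 31433 = 2*5476 + 31433 = 10952 + 31433 = 42385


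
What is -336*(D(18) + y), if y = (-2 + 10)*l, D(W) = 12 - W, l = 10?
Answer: -24864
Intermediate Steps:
y = 80 (y = (-2 + 10)*10 = 8*10 = 80)
-336*(D(18) + y) = -336*((12 - 1*18) + 80) = -336*((12 - 18) + 80) = -336*(-6 + 80) = -336*74 = -24864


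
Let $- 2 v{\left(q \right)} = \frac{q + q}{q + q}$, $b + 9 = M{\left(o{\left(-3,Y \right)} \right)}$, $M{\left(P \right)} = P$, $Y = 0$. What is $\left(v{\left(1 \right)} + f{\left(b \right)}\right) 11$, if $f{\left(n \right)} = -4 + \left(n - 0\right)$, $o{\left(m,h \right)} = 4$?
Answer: $- \frac{209}{2} \approx -104.5$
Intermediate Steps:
$b = -5$ ($b = -9 + 4 = -5$)
$f{\left(n \right)} = -4 + n$ ($f{\left(n \right)} = -4 + \left(n + 0\right) = -4 + n$)
$v{\left(q \right)} = - \frac{1}{2}$ ($v{\left(q \right)} = - \frac{\left(q + q\right) \frac{1}{q + q}}{2} = - \frac{2 q \frac{1}{2 q}}{2} = \left(- \frac{1}{2}\right) 1 = - \frac{1}{2}$)
$\left(v{\left(1 \right)} + f{\left(b \right)}\right) 11 = \left(- \frac{1}{2} - 9\right) 11 = \left(- \frac{19}{2}\right) 11 = - \frac{209}{2}$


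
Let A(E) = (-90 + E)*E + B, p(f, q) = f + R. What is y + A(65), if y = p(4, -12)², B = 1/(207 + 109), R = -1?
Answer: -510655/316 ≈ -1616.0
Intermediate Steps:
B = 1/316 ≈ 0.0031646
p(f, q) = -1 + f (p(f, q) = f - 1 = -1 + f)
y = 9 (y = (-1 + 4)² = 3² = 9)
A(E) = 1/316 + E*(-90 + E) (A(E) = (-90 + E)*E + 1/316 = E*(-90 + E) + 1/316 = 1/316 + E*(-90 + E))
y + A(65) = 9 + (1/316 + 65² - 90*65) = 9 + (1/316 + 4225 - 5850) = 9 - 513499/316 = -510655/316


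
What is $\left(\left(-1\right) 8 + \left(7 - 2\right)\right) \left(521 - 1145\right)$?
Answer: $1872$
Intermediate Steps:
$\left(\left(-1\right) 8 + \left(7 - 2\right)\right) \left(521 - 1145\right) = \left(-8 + 5\right) \left(-624\right) = \left(-3\right) \left(-624\right) = 1872$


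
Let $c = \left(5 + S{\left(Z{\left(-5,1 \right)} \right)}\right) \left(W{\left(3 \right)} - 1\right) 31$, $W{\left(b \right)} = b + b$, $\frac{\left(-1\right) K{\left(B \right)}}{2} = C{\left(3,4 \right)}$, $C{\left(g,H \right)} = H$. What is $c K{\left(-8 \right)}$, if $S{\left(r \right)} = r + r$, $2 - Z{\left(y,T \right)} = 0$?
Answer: $-11160$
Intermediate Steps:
$Z{\left(y,T \right)} = 2$ ($Z{\left(y,T \right)} = 2 - 0 = 2 + 0 = 2$)
$K{\left(B \right)} = -8$ ($K{\left(B \right)} = \left(-2\right) 4 = -8$)
$W{\left(b \right)} = 2 b$
$S{\left(r \right)} = 2 r$
$c = 1395$ ($c = \left(5 + 2 \cdot 2\right) \left(2 \cdot 3 - 1\right) 31 = \left(5 + 4\right) \left(6 - 1\right) 31 = 9 \cdot 5 \cdot 31 = 45 \cdot 31 = 1395$)
$c K{\left(-8 \right)} = 1395 \left(-8\right) = -11160$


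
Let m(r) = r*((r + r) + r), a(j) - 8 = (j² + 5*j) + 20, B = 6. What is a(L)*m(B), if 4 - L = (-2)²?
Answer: 3024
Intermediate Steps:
L = 0 (L = 4 - 1*(-2)² = 4 - 1*4 = 4 - 4 = 0)
a(j) = 28 + j² + 5*j (a(j) = 8 + ((j² + 5*j) + 20) = 8 + (20 + j² + 5*j) = 28 + j² + 5*j)
m(r) = 3*r² (m(r) = r*(2*r + r) = r*(3*r) = 3*r²)
a(L)*m(B) = (28 + 0² + 5*0)*(3*6²) = (28 + 0 + 0)*(3*36) = 28*108 = 3024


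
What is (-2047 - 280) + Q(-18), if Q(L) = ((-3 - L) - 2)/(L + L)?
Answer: -83785/36 ≈ -2327.4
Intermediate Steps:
Q(L) = (-5 - L)/(2*L) (Q(L) = (-5 - L)/((2*L)) = (-5 - L)*(1/(2*L)) = (-5 - L)/(2*L))
(-2047 - 280) + Q(-18) = (-2047 - 280) + (1/2)*(-5 - 1*(-18))/(-18) = -2327 + (1/2)*(-1/18)*(-5 + 18) = -2327 + (1/2)*(-1/18)*13 = -2327 - 13/36 = -83785/36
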